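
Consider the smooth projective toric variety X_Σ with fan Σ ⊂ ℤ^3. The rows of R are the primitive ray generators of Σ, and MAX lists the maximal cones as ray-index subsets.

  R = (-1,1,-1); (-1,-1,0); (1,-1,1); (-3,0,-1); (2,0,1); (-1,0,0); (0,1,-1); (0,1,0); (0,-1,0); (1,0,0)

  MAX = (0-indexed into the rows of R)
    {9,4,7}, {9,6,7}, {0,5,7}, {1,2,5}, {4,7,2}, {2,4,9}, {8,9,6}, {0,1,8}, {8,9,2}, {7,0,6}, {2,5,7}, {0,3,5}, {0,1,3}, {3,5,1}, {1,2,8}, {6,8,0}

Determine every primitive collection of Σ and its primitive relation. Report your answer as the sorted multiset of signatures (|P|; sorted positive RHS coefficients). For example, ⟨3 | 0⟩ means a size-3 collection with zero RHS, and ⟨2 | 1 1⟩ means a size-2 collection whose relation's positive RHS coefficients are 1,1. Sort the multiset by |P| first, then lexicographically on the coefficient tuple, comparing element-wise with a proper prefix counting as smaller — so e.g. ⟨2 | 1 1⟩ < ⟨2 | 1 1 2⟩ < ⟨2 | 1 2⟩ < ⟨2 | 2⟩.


Minimal non-faces — 23 found among 10 rays, 16 max cones:

  P={0,2}:  v_{0} + v_{2} = 0  so sig = ⟨2 | 0⟩
  P={5,9}:  v_{5} + v_{9} = 0  so sig = ⟨2 | 0⟩
  P={7,8}:  v_{7} + v_{8} = 0  so sig = ⟨2 | 0⟩
  P={0,9}:  v_{0} + v_{9} = v_{6}  so sig = ⟨2 | 1⟩
  P={1,4}:  v_{1} + v_{4} = v_{2}  so sig = ⟨2 | 1⟩
  P={1,7}:  v_{1} + v_{7} = v_{5}  so sig = ⟨2 | 1⟩
  P={1,9}:  v_{1} + v_{9} = v_{8}  so sig = ⟨2 | 1⟩
  P={2,6}:  v_{2} + v_{6} = v_{9}  so sig = ⟨2 | 1⟩
  P={3,4}:  v_{3} + v_{4} = v_{5}  so sig = ⟨2 | 1⟩
  P={5,6}:  v_{5} + v_{6} = v_{0}  so sig = ⟨2 | 1⟩
  P={5,8}:  v_{5} + v_{8} = v_{1}  so sig = ⟨2 | 1⟩
  P={0,4}:  v_{0} + v_{4} = v_{7} + v_{9}  so sig = ⟨2 | 1 1⟩
  P={1,6}:  v_{1} + v_{6} = v_{0} + v_{8}  so sig = ⟨2 | 1 1⟩
  P={2,3}:  v_{2} + v_{3} = v_{1} + v_{5}  so sig = ⟨2 | 1 1⟩
  P={3,9}:  v_{3} + v_{9} = v_{0} + v_{1}  so sig = ⟨2 | 1 1⟩
  P={4,5}:  v_{4} + v_{5} = v_{2} + v_{7}  so sig = ⟨2 | 1 1⟩
  P={4,8}:  v_{4} + v_{8} = v_{2} + v_{9}  so sig = ⟨2 | 1 1⟩
  P={3,6}:  v_{3} + v_{6} = 2·v_{0} + v_{1}  so sig = ⟨2 | 1 2⟩
  P={3,7}:  v_{3} + v_{7} = v_{0} + 2·v_{5}  so sig = ⟨2 | 1 2⟩
  P={3,8}:  v_{3} + v_{8} = v_{0} + 2·v_{1}  so sig = ⟨2 | 1 2⟩
  P={4,6}:  v_{4} + v_{6} = v_{7} + 2·v_{9}  so sig = ⟨2 | 1 2⟩
  P={0,1,5}:  v_{0} + v_{1} + v_{5} = v_{3}  so sig = ⟨3 | 1⟩
  P={2,7,9}:  v_{2} + v_{7} + v_{9} = v_{4}  so sig = ⟨3 | 1⟩

so the primitive-relation signature multiset is
    ⟨2 | 0⟩
    ⟨2 | 0⟩
    ⟨2 | 0⟩
    ⟨2 | 1⟩
    ⟨2 | 1⟩
    ⟨2 | 1⟩
    ⟨2 | 1⟩
    ⟨2 | 1⟩
    ⟨2 | 1⟩
    ⟨2 | 1⟩
    ⟨2 | 1⟩
    ⟨2 | 1 1⟩
    ⟨2 | 1 1⟩
    ⟨2 | 1 1⟩
    ⟨2 | 1 1⟩
    ⟨2 | 1 1⟩
    ⟨2 | 1 1⟩
    ⟨2 | 1 2⟩
    ⟨2 | 1 2⟩
    ⟨2 | 1 2⟩
    ⟨2 | 1 2⟩
    ⟨3 | 1⟩
    ⟨3 | 1⟩


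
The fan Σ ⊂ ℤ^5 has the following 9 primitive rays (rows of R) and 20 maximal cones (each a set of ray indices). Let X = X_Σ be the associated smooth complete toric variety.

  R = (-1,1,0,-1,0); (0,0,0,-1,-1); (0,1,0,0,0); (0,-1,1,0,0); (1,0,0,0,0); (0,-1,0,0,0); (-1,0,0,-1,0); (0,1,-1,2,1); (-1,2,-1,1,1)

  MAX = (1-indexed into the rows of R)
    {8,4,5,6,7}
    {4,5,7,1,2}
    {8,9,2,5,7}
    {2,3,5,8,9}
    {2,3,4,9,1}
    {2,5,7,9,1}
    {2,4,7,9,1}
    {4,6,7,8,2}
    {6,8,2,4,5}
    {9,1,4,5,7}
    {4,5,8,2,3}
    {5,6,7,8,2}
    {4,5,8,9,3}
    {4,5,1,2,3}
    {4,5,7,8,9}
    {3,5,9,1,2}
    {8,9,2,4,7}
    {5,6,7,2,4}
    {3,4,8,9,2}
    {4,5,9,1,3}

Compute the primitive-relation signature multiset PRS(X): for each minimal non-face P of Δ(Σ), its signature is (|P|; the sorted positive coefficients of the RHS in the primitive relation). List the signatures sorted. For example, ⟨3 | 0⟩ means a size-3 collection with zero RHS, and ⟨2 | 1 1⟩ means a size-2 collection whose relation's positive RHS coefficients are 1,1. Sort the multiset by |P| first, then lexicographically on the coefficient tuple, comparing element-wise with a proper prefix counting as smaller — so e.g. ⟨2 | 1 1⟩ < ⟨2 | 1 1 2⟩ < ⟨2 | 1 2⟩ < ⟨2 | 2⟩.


Δ(Σ) — 9 vertices, 7 min non-faces:

  {3,6}:  v_{3} + v_{6} = 0  ⇒ sig = ⟨2 | 0⟩
  {1,6}:  v_{1} + v_{6} = v_{7}  ⇒ sig = ⟨2 | 1⟩
  {1,8}:  v_{1} + v_{8} = v_{9}  ⇒ sig = ⟨2 | 1⟩
  {3,7}:  v_{3} + v_{7} = v_{1}  ⇒ sig = ⟨2 | 1⟩
  {6,9}:  v_{6} + v_{9} = v_{7} + v_{8}  ⇒ sig = ⟨2 | 1 1⟩
  {2,4,5,9}:  v_{2} + v_{4} + v_{5} + v_{9} = v_{3}  ⇒ sig = ⟨4 | 1⟩
  {2,4,5,7,8}:  v_{2} + v_{4} + v_{5} + v_{7} + v_{8} = 0  ⇒ sig = ⟨5 | 0⟩

so the primitive-relation signature multiset is
{ ⟨2 | 0⟩,  ⟨2 | 1⟩ ×3,  ⟨2 | 1 1⟩,  ⟨4 | 1⟩,  ⟨5 | 0⟩ }


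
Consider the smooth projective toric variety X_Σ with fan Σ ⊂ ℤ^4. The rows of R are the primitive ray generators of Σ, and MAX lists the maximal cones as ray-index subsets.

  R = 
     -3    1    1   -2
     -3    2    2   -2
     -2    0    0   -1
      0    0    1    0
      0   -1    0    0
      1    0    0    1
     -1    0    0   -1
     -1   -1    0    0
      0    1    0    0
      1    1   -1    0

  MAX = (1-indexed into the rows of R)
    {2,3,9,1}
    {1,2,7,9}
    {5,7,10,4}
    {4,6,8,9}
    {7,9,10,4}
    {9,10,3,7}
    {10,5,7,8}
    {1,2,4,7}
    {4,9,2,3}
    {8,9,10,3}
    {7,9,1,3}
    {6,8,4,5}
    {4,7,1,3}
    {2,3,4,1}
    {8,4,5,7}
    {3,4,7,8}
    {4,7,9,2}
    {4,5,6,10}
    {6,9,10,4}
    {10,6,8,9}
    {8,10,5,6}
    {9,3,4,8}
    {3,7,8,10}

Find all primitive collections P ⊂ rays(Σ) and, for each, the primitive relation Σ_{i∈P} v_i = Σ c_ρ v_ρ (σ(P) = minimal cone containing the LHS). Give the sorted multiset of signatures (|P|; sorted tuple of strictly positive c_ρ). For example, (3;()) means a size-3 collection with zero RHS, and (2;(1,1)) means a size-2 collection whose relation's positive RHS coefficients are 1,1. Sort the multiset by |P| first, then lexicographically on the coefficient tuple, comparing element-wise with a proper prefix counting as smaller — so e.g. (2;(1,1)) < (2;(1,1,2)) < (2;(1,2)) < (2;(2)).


18 minimal non-faces of Δ(Σ) (on 10 rays):

  • {5,9}:  v_{5} + v_{9} = 0 — sig = (2;())
  • {6,7}:  v_{6} + v_{7} = 0 — sig = (2;())
  • {2,5}:  v_{2} + v_{5} = v_{1} + v_{4} — sig = (2;(1,1))
  • {3,5}:  v_{3} + v_{5} = v_{7} + v_{8} — sig = (2;(1,1))
  • {3,6}:  v_{3} + v_{6} = v_{8} + v_{9} — sig = (2;(1,1))
  • {1,5}:  v_{1} + v_{5} = v_{3} + v_{4} + v_{7} — sig = (2;(1,1,1))
  • {1,6}:  v_{1} + v_{6} = v_{3} + v_{4} + v_{9} — sig = (2;(1,1,1))
  • {1,8}:  v_{1} + v_{8} = 2·v_{3} + v_{4} — sig = (2;(1,2))
  • {2,6}:  v_{2} + v_{6} = v_{3} + 2·v_{4} + 2·v_{9} — sig = (2;(1,2,2))
  • {2,8}:  v_{2} + v_{8} = 2·v_{3} + 2·v_{4} + v_{9} — sig = (2;(1,2,2))
  • {2,10}:  v_{2} + v_{10} = v_{4} + 2·v_{7} + 3·v_{9} — sig = (2;(1,2,3))
  • {1,10}:  v_{1} + v_{10} = 2·v_{7} + 2·v_{9} — sig = (2;(2,2))
  • {4,8,10}:  v_{4} + v_{8} + v_{10} = 0 — sig = (3;())
  • {1,4,9}:  v_{1} + v_{4} + v_{9} = v_{2} — sig = (3;(1))
  • {7,8,9}:  v_{7} + v_{8} + v_{9} = v_{3} — sig = (3;(1))
  • {3,4,10}:  v_{3} + v_{4} + v_{10} = v_{7} + v_{9} — sig = (3;(1,1))
  • {2,3,7}:  v_{2} + v_{3} + v_{7} = 2·v_{1} — sig = (3;(2))
  • {3,4,7,9}:  v_{3} + v_{4} + v_{7} + v_{9} = v_{1} — sig = (4;(1))

Hence PRS(X_Σ) =
[(2;()), (2;()), (2;(1,1)), (2;(1,1)), (2;(1,1)), (2;(1,1,1)), (2;(1,1,1)), (2;(1,2)), (2;(1,2,2)), (2;(1,2,2)), (2;(1,2,3)), (2;(2,2)), (3;()), (3;(1)), (3;(1)), (3;(1,1)), (3;(2)), (4;(1))]


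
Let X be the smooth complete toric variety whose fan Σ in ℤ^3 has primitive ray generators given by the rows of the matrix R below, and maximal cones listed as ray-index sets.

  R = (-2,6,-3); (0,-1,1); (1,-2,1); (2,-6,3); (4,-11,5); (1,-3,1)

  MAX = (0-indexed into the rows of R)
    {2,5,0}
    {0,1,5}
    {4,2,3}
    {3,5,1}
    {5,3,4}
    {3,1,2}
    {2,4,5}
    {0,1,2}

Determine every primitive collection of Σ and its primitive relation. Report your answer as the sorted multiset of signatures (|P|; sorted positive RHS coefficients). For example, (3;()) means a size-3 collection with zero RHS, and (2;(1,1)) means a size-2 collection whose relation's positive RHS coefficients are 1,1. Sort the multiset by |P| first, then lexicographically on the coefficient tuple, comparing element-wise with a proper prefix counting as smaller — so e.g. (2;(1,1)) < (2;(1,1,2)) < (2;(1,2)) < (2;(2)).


Δ(Σ) — 6 vertices, 5 min non-faces:

  P={0,3}:  v_{0} + v_{3} = 0 ; sig = (2;())
  P={0,4}:  v_{0} + v_{4} = v_{2} + v_{5} ; sig = (2;(1,1))
  P={1,4}:  v_{1} + v_{4} = 2·v_{3} ; sig = (2;(2))
  P={1,2,5}:  v_{1} + v_{2} + v_{5} = v_{3} ; sig = (3;(1))
  P={2,3,5}:  v_{2} + v_{3} + v_{5} = v_{4} ; sig = (3;(1))

Hence PRS(X_Σ) =
    (2;())
    (2;(1,1))
    (2;(2))
    (3;(1))
    (3;(1))


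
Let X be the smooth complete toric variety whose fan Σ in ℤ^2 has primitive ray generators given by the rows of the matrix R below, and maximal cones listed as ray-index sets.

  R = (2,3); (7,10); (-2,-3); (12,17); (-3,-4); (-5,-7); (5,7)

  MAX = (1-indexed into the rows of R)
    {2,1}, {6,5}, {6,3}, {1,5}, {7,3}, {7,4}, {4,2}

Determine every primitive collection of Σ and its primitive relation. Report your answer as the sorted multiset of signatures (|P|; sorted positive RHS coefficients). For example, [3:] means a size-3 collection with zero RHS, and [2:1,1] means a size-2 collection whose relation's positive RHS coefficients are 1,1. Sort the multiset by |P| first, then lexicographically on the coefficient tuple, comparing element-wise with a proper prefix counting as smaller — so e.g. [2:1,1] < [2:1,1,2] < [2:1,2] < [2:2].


14 collections generate NE(X_Σ); each relation:

  P = {1,3}:  v_{1} + v_{3} = 0  ⟹  sig = [2:]
  P = {6,7}:  v_{6} + v_{7} = 0  ⟹  sig = [2:]
  P = {1,6}:  v_{1} + v_{6} = v_{5}  ⟹  sig = [2:1]
  P = {1,7}:  v_{1} + v_{7} = v_{2}  ⟹  sig = [2:1]
  P = {2,3}:  v_{2} + v_{3} = v_{7}  ⟹  sig = [2:1]
  P = {2,6}:  v_{2} + v_{6} = v_{1}  ⟹  sig = [2:1]
  P = {2,7}:  v_{2} + v_{7} = v_{4}  ⟹  sig = [2:1]
  P = {3,5}:  v_{3} + v_{5} = v_{6}  ⟹  sig = [2:1]
  P = {4,6}:  v_{4} + v_{6} = v_{2}  ⟹  sig = [2:1]
  P = {5,7}:  v_{5} + v_{7} = v_{1}  ⟹  sig = [2:1]
  P = {4,5}:  v_{4} + v_{5} = v_{1} + v_{2}  ⟹  sig = [2:1,1]
  P = {1,4}:  v_{1} + v_{4} = 2·v_{2}  ⟹  sig = [2:2]
  P = {2,5}:  v_{2} + v_{5} = 2·v_{1}  ⟹  sig = [2:2]
  P = {3,4}:  v_{3} + v_{4} = 2·v_{7}  ⟹  sig = [2:2]

Sorted signature multiset PRS(X):
    |P|=2: 14 collections, coeffs (), (), (1), (1), (1), (1), (1), (1), (1), (1), (1,1), (2), (2), (2)


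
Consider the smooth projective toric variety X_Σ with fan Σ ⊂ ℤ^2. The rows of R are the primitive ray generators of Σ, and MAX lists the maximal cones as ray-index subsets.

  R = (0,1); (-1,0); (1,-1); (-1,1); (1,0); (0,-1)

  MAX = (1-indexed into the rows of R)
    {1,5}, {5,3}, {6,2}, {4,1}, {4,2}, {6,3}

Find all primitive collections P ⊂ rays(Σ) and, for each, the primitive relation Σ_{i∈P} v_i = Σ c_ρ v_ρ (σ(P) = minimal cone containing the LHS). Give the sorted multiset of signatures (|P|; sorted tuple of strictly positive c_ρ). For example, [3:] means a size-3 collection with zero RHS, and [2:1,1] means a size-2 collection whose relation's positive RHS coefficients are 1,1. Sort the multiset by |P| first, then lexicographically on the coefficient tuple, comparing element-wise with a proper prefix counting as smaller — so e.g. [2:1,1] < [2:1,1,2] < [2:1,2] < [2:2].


Δ(Σ) — 6 vertices, 9 min non-faces:

  • {1,6}:  v_{1} + v_{6} = 0 ; sig = [2:]
  • {2,5}:  v_{2} + v_{5} = 0 ; sig = [2:]
  • {3,4}:  v_{3} + v_{4} = 0 ; sig = [2:]
  • {1,2}:  v_{1} + v_{2} = v_{4} ; sig = [2:1]
  • {1,3}:  v_{1} + v_{3} = v_{5} ; sig = [2:1]
  • {2,3}:  v_{2} + v_{3} = v_{6} ; sig = [2:1]
  • {4,5}:  v_{4} + v_{5} = v_{1} ; sig = [2:1]
  • {4,6}:  v_{4} + v_{6} = v_{2} ; sig = [2:1]
  • {5,6}:  v_{5} + v_{6} = v_{3} ; sig = [2:1]

Hence PRS(X_Σ) =
[[2:], [2:], [2:], [2:1], [2:1], [2:1], [2:1], [2:1], [2:1]]


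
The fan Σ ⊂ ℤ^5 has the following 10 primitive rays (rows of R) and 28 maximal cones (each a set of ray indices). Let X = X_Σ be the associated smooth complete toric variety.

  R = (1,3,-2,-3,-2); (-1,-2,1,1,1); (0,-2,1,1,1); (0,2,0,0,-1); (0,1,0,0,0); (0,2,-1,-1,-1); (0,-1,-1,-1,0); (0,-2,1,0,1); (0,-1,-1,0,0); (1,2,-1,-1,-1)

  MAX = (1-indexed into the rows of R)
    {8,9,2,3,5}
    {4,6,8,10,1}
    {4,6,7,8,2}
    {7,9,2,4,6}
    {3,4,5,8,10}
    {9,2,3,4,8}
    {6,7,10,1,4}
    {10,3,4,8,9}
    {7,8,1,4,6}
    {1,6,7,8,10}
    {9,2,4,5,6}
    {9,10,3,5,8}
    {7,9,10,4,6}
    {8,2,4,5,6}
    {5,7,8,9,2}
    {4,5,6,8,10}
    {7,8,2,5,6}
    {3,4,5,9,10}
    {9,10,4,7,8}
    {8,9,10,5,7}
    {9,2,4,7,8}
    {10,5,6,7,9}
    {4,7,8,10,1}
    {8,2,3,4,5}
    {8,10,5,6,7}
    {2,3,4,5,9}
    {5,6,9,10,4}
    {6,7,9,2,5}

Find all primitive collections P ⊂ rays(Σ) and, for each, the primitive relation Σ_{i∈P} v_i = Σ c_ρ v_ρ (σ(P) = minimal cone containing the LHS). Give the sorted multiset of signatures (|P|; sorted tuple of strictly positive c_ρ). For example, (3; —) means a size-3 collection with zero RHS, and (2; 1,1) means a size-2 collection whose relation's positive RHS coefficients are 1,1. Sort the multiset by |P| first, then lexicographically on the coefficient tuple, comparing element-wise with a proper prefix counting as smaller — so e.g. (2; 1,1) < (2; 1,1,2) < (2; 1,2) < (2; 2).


Σ has 11 primitive collections:

  • {2,10}:  v_{2} + v_{10} = 0 — sig = (2; —)
  • {3,6}:  v_{3} + v_{6} = 0 — sig = (2; —)
  • {3,7}:  v_{3} + v_{7} = v_{8} + v_{9} — sig = (2; 1,1)
  • {1,2}:  v_{1} + v_{2} = v_{4} + v_{6} + v_{7} + v_{8} — sig = (2; 1,1,1,1)
  • {1,3}:  v_{1} + v_{3} = v_{4} + v_{7} + v_{8} + v_{10} — sig = (2; 1,1,1,1)
  • {1,5}:  v_{1} + v_{5} = 2·v_{6} + v_{8} + v_{10} — sig = (2; 1,1,2)
  • {1,9}:  v_{1} + v_{9} = v_{4} + 2·v_{7} + v_{10} — sig = (2; 1,1,2)
  • {4,5,7}:  v_{4} + v_{5} + v_{7} = v_{6} — sig = (3; 1)
  • {6,8,9}:  v_{6} + v_{8} + v_{9} = v_{7} — sig = (3; 1)
  • {4,5,8,9}:  v_{4} + v_{5} + v_{8} + v_{9} = 0 — sig = (4; —)
  • {4,6,7,8,10}:  v_{4} + v_{6} + v_{7} + v_{8} + v_{10} = v_{1} — sig = (5; 1)

so the primitive-relation signature multiset is
{ (2; —) ×2,  (2; 1,1),  (2; 1,1,1,1) ×2,  (2; 1,1,2) ×2,  (3; 1) ×2,  (4; —),  (5; 1) }


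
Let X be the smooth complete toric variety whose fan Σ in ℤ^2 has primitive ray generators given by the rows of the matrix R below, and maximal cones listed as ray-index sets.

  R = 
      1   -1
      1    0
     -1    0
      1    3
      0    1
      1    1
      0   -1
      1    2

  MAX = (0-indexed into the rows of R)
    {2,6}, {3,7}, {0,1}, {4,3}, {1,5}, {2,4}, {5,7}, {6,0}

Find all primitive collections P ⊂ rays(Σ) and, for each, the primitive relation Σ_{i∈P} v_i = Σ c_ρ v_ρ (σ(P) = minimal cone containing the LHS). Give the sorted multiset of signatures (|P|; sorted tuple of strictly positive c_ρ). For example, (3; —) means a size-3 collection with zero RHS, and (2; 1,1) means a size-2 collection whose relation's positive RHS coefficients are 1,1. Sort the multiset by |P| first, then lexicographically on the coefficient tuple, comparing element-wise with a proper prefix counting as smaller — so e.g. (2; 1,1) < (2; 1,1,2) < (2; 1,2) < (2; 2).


Primitive collections (20):

  P = {1,2}:  v_{1} + v_{2} = 0  →  sig = (2; —)
  P = {4,6}:  v_{4} + v_{6} = 0  →  sig = (2; —)
  P = {0,2}:  v_{0} + v_{2} = v_{6}  →  sig = (2; 1)
  P = {0,4}:  v_{0} + v_{4} = v_{1}  →  sig = (2; 1)
  P = {1,4}:  v_{1} + v_{4} = v_{5}  →  sig = (2; 1)
  P = {1,6}:  v_{1} + v_{6} = v_{0}  →  sig = (2; 1)
  P = {2,5}:  v_{2} + v_{5} = v_{4}  →  sig = (2; 1)
  P = {3,6}:  v_{3} + v_{6} = v_{7}  →  sig = (2; 1)
  P = {4,5}:  v_{4} + v_{5} = v_{7}  →  sig = (2; 1)
  P = {4,7}:  v_{4} + v_{7} = v_{3}  →  sig = (2; 1)
  P = {5,6}:  v_{5} + v_{6} = v_{1}  →  sig = (2; 1)
  P = {6,7}:  v_{6} + v_{7} = v_{5}  →  sig = (2; 1)
  P = {0,7}:  v_{0} + v_{7} = v_{1} + v_{5}  →  sig = (2; 1,1)
  P = {1,3}:  v_{1} + v_{3} = v_{5} + v_{7}  →  sig = (2; 1,1)
  P = {0,3}:  v_{0} + v_{3} = 2·v_{5}  →  sig = (2; 2)
  P = {0,5}:  v_{0} + v_{5} = 2·v_{1}  →  sig = (2; 2)
  P = {1,7}:  v_{1} + v_{7} = 2·v_{5}  →  sig = (2; 2)
  P = {2,7}:  v_{2} + v_{7} = 2·v_{4}  →  sig = (2; 2)
  P = {3,5}:  v_{3} + v_{5} = 2·v_{7}  →  sig = (2; 2)
  P = {2,3}:  v_{2} + v_{3} = 3·v_{4}  →  sig = (2; 3)

Signatures (|P|; sorted positive RHS coefficients), sorted:
[(2; —), (2; —), (2; 1), (2; 1), (2; 1), (2; 1), (2; 1), (2; 1), (2; 1), (2; 1), (2; 1), (2; 1), (2; 1,1), (2; 1,1), (2; 2), (2; 2), (2; 2), (2; 2), (2; 2), (2; 3)]


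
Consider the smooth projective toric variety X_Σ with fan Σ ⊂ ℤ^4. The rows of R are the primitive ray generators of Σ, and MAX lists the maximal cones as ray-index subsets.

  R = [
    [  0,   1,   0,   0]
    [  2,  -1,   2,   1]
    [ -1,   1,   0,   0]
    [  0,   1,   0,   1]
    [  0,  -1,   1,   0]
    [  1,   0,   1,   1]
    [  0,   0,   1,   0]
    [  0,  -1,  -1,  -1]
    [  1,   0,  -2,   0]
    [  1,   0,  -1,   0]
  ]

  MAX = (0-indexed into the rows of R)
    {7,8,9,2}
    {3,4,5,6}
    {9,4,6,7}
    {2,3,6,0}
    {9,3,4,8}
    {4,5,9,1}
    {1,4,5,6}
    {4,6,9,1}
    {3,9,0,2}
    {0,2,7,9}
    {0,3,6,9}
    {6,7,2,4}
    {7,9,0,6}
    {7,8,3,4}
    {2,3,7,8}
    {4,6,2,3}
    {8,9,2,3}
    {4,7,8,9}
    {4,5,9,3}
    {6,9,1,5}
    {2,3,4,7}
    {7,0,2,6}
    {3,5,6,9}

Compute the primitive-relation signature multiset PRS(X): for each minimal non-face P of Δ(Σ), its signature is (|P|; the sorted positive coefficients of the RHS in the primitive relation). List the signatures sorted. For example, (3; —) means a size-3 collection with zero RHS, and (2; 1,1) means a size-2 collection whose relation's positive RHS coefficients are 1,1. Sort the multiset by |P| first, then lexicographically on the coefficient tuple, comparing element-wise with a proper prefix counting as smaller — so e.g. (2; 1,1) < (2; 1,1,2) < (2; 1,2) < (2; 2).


Σ has 20 primitive collections:

  • {0,4}:  v_{0} + v_{4} = v_{6}  ⇒ sig = (2; 1)
  • {6,8}:  v_{6} + v_{8} = v_{9}  ⇒ sig = (2; 1)
  • {1,2}:  v_{1} + v_{2} = v_{5} + v_{6}  ⇒ sig = (2; 1,1)
  • {2,5}:  v_{2} + v_{5} = v_{3} + v_{6}  ⇒ sig = (2; 1,1)
  • {5,7}:  v_{5} + v_{7} = v_{4} + v_{9}  ⇒ sig = (2; 1,1)
  • {0,1}:  v_{0} + v_{1} = v_{5} + 2·v_{6} + v_{9}  ⇒ sig = (2; 1,1,2)
  • {0,5}:  v_{0} + v_{5} = v_{3} + 2·v_{6} + v_{9}  ⇒ sig = (2; 1,1,2)
  • {1,8}:  v_{1} + v_{8} = v_{4} + v_{5} + 2·v_{9}  ⇒ sig = (2; 1,1,2)
  • {5,8}:  v_{5} + v_{8} = v_{3} + v_{4} + 2·v_{9}  ⇒ sig = (2; 1,1,2)
  • {0,8}:  v_{0} + v_{8} = v_{2} + 2·v_{9}  ⇒ sig = (2; 1,2)
  • {1,7}:  v_{1} + v_{7} = 2·v_{4} + v_{6} + 2·v_{9}  ⇒ sig = (2; 1,2,2)
  • {1,3}:  v_{1} + v_{3} = 2·v_{5}  ⇒ sig = (2; 2)
  • {2,4,9}:  v_{2} + v_{4} + v_{9} = 0  ⇒ sig = (3; —)
  • {3,6,7}:  v_{3} + v_{6} + v_{7} = 0  ⇒ sig = (3; —)
  • {2,6,9}:  v_{2} + v_{6} + v_{9} = v_{0}  ⇒ sig = (3; 1)
  • {3,7,9}:  v_{3} + v_{7} + v_{9} = v_{8}  ⇒ sig = (3; 1)
  • {0,3,7}:  v_{0} + v_{3} + v_{7} = v_{2} + v_{9}  ⇒ sig = (3; 1,1)
  • {2,4,8}:  v_{2} + v_{4} + v_{8} = v_{3} + v_{7}  ⇒ sig = (3; 1,1)
  • {3,4,6,9}:  v_{3} + v_{4} + v_{6} + v_{9} = v_{5}  ⇒ sig = (4; 1)
  • {4,5,6,9}:  v_{4} + v_{5} + v_{6} + v_{9} = v_{1}  ⇒ sig = (4; 1)

Hence PRS(X_Σ) =
[(2; 1), (2; 1), (2; 1,1), (2; 1,1), (2; 1,1), (2; 1,1,2), (2; 1,1,2), (2; 1,1,2), (2; 1,1,2), (2; 1,2), (2; 1,2,2), (2; 2), (3; —), (3; —), (3; 1), (3; 1), (3; 1,1), (3; 1,1), (4; 1), (4; 1)]


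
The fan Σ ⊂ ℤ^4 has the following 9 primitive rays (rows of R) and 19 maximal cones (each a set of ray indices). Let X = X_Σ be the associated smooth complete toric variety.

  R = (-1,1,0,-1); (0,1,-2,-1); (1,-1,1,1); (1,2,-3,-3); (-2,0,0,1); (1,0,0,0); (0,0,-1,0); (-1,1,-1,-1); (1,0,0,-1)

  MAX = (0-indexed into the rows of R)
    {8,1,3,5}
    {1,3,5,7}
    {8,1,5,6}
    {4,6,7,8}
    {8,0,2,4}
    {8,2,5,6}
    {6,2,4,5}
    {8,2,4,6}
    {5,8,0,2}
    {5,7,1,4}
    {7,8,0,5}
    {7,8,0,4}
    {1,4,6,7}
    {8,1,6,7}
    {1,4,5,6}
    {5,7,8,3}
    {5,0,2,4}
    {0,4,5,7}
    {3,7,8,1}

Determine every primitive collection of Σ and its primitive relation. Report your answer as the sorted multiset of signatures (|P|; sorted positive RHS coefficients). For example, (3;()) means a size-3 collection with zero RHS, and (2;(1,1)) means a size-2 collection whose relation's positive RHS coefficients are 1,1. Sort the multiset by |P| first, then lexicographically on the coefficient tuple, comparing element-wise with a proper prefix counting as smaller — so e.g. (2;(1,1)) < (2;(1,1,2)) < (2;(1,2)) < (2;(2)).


12 minimal non-faces of Δ(Σ) (on 9 rays):

  P={2,7}:  v_{2} + v_{7} = 0  so sig = (2;())
  P={0,6}:  v_{0} + v_{6} = v_{7}  so sig = (2;(1))
  P={1,2}:  v_{1} + v_{2} = v_{5} + v_{6}  so sig = (2;(1,1))
  P={3,4}:  v_{3} + v_{4} = v_{1} + v_{7}  so sig = (2;(1,1))
  P={2,3}:  v_{2} + v_{3} = v_{1} + v_{5} + v_{8}  so sig = (2;(1,1,1))
  P={0,1}:  v_{0} + v_{1} = v_{5} + 2·v_{7}  so sig = (2;(1,2))
  P={3,6}:  v_{3} + v_{6} = 2·v_{1} + v_{8}  so sig = (2;(1,2))
  P={0,3}:  v_{0} + v_{3} = 2·v_{5} + 3·v_{7} + v_{8}  so sig = (2;(1,2,3))
  P={4,5,8}:  v_{4} + v_{5} + v_{8} = 0  so sig = (3;())
  P={5,6,7}:  v_{5} + v_{6} + v_{7} = v_{1}  so sig = (3;(1))
  P={1,4,8}:  v_{1} + v_{4} + v_{8} = v_{6} + v_{7}  so sig = (3;(1,1))
  P={1,5,7,8}:  v_{1} + v_{5} + v_{7} + v_{8} = v_{3}  so sig = (4;(1))

so the primitive-relation signature multiset is
[(2;()), (2;(1)), (2;(1,1)), (2;(1,1)), (2;(1,1,1)), (2;(1,2)), (2;(1,2)), (2;(1,2,3)), (3;()), (3;(1)), (3;(1,1)), (4;(1))]


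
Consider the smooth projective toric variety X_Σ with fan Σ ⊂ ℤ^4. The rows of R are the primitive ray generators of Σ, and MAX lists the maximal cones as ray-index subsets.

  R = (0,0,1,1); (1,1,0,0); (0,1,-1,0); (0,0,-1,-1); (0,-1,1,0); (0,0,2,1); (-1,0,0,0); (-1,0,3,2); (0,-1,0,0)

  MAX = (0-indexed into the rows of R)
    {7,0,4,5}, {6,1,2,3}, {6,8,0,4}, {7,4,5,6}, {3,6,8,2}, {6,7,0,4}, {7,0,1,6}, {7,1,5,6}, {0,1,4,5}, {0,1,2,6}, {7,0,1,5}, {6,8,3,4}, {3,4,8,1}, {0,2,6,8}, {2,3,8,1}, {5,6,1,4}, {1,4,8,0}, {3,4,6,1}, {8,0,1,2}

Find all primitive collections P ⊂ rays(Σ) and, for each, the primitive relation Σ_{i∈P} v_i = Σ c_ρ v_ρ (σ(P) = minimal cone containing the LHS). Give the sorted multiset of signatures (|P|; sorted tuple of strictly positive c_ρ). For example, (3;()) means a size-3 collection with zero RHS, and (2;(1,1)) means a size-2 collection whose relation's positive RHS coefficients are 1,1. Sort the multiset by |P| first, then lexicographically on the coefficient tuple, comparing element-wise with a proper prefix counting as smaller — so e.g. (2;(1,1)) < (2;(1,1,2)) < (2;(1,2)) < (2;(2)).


Σ has 12 primitive collections:

  P={0,3}:  v_{0} + v_{3} = 0  ⇒ sig = (2;())
  P={2,4}:  v_{2} + v_{4} = 0  ⇒ sig = (2;())
  P={3,7}:  v_{3} + v_{7} = v_{5} + v_{6}  ⇒ sig = (2;(1,1))
  P={5,8}:  v_{5} + v_{8} = v_{0} + v_{4}  ⇒ sig = (2;(1,1))
  P={2,5}:  v_{2} + v_{5} = v_{0} + v_{1} + v_{6}  ⇒ sig = (2;(1,1,1))
  P={3,5}:  v_{3} + v_{5} = v_{1} + v_{4} + v_{6}  ⇒ sig = (2;(1,1,1))
  P={7,8}:  v_{7} + v_{8} = 2·v_{0} + v_{4} + v_{6}  ⇒ sig = (2;(1,1,2))
  P={2,7}:  v_{2} + v_{7} = 2·v_{0} + v_{1} + 2·v_{6}  ⇒ sig = (2;(1,2,2))
  P={1,6,8}:  v_{1} + v_{6} + v_{8} = 0  ⇒ sig = (3;())
  P={0,5,6}:  v_{0} + v_{5} + v_{6} = v_{7}  ⇒ sig = (3;(1))
  P={1,4,7}:  v_{1} + v_{4} + v_{7} = 2·v_{5}  ⇒ sig = (3;(2))
  P={0,1,4,6}:  v_{0} + v_{1} + v_{4} + v_{6} = v_{5}  ⇒ sig = (4;(1))

Sorted signature multiset PRS(X):
{ (2;()) ×2,  (2;(1,1)) ×2,  (2;(1,1,1)) ×2,  (2;(1,1,2)),  (2;(1,2,2)),  (3;()),  (3;(1)),  (3;(2)),  (4;(1)) }


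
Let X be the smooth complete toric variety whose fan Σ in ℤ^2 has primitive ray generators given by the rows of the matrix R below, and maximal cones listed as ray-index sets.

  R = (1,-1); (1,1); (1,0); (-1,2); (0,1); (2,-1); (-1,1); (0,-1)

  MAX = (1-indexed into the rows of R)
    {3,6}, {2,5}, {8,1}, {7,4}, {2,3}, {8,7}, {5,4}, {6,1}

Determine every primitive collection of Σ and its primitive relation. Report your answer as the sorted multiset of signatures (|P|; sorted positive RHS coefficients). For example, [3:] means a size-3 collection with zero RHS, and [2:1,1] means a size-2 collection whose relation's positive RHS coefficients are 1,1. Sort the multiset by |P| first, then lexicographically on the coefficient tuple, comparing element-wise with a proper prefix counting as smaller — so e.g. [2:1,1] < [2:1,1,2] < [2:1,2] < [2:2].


|primitive collections| = 20. Relations:

  • {1,7}:  v_{1} + v_{7} = 0  →  sig = [2:]
  • {5,8}:  v_{5} + v_{8} = 0  →  sig = [2:]
  • {1,3}:  v_{1} + v_{3} = v_{6}  →  sig = [2:1]
  • {1,4}:  v_{1} + v_{4} = v_{5}  →  sig = [2:1]
  • {1,5}:  v_{1} + v_{5} = v_{3}  →  sig = [2:1]
  • {2,8}:  v_{2} + v_{8} = v_{3}  →  sig = [2:1]
  • {3,5}:  v_{3} + v_{5} = v_{2}  →  sig = [2:1]
  • {3,7}:  v_{3} + v_{7} = v_{5}  →  sig = [2:1]
  • {3,8}:  v_{3} + v_{8} = v_{1}  →  sig = [2:1]
  • {4,6}:  v_{4} + v_{6} = v_{2}  →  sig = [2:1]
  • {4,8}:  v_{4} + v_{8} = v_{7}  →  sig = [2:1]
  • {5,7}:  v_{5} + v_{7} = v_{4}  →  sig = [2:1]
  • {6,7}:  v_{6} + v_{7} = v_{3}  →  sig = [2:1]
  • {1,2}:  v_{1} + v_{2} = 2·v_{3}  →  sig = [2:2]
  • {2,7}:  v_{2} + v_{7} = 2·v_{5}  →  sig = [2:2]
  • {3,4}:  v_{3} + v_{4} = 2·v_{5}  →  sig = [2:2]
  • {5,6}:  v_{5} + v_{6} = 2·v_{3}  →  sig = [2:2]
  • {6,8}:  v_{6} + v_{8} = 2·v_{1}  →  sig = [2:2]
  • {2,4}:  v_{2} + v_{4} = 3·v_{5}  →  sig = [2:3]
  • {2,6}:  v_{2} + v_{6} = 3·v_{3}  →  sig = [2:3]

Signatures (|P|; sorted positive RHS coefficients), sorted:
    |P|=2: 20 collections, coeffs (), (), (1), (1), (1), (1), (1), (1), (1), (1), (1), (1), (1), (2), (2), (2), (2), (2), (3), (3)


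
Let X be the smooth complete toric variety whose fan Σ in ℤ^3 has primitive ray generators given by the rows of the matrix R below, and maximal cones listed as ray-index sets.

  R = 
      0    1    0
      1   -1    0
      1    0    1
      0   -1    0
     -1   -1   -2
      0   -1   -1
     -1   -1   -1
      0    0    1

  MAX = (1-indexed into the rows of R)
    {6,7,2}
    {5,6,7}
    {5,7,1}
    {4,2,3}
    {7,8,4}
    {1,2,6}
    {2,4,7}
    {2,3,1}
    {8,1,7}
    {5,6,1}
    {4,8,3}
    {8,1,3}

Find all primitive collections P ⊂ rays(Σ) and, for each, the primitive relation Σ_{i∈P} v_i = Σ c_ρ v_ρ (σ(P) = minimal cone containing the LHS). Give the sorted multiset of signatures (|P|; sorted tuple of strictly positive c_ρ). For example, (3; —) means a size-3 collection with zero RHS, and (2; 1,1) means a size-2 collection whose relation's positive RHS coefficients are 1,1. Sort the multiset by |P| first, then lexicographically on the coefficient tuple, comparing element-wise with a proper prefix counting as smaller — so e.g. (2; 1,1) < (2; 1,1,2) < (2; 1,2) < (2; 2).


Primitive collections (12):

  {1,4}:  v_{1} + v_{4} = 0  ⇒ sig = (2; —)
  {3,5}:  v_{3} + v_{5} = v_{6}  ⇒ sig = (2; 1)
  {3,6}:  v_{3} + v_{6} = v_{2}  ⇒ sig = (2; 1)
  {3,7}:  v_{3} + v_{7} = v_{4}  ⇒ sig = (2; 1)
  {5,8}:  v_{5} + v_{8} = v_{7}  ⇒ sig = (2; 1)
  {6,8}:  v_{6} + v_{8} = v_{4}  ⇒ sig = (2; 1)
  {2,8}:  v_{2} + v_{8} = v_{3} + v_{4}  ⇒ sig = (2; 1,1)
  {4,5}:  v_{4} + v_{5} = v_{6} + v_{7}  ⇒ sig = (2; 1,1)
  {4,6}:  v_{4} + v_{6} = v_{2} + v_{7}  ⇒ sig = (2; 1,1)
  {2,5}:  v_{2} + v_{5} = 2·v_{6}  ⇒ sig = (2; 2)
  {1,2,7}:  v_{1} + v_{2} + v_{7} = v_{6}  ⇒ sig = (3; 1)
  {1,6,7}:  v_{1} + v_{6} + v_{7} = v_{5}  ⇒ sig = (3; 1)

Hence PRS(X_Σ) =
    |P|=2: 10 collections, coeffs (), (1), (1), (1), (1), (1), (1,1), (1,1), (1,1), (2)
    |P|=3: 2 collections, coeffs (1), (1)


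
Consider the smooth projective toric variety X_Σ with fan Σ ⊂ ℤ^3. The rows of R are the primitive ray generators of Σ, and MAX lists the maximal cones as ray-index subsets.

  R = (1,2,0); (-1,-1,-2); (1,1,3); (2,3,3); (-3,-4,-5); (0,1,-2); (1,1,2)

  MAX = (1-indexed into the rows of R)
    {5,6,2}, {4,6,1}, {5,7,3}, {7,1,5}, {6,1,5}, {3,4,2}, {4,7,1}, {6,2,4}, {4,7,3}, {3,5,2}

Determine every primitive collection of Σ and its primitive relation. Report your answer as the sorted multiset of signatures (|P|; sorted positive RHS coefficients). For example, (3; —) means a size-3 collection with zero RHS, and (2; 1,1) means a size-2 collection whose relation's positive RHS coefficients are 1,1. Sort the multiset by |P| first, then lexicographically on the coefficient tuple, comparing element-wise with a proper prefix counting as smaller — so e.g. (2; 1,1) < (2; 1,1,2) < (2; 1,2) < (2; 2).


Primitive collections (6):

  P = {2,7}:  v_{2} + v_{7} = 0  →  sig = (2; —)
  P = {1,2}:  v_{1} + v_{2} = v_{6}  →  sig = (2; 1)
  P = {1,3}:  v_{1} + v_{3} = v_{4}  →  sig = (2; 1)
  P = {4,5}:  v_{4} + v_{5} = v_{2}  →  sig = (2; 1)
  P = {6,7}:  v_{6} + v_{7} = v_{1}  →  sig = (2; 1)
  P = {3,6}:  v_{3} + v_{6} = v_{2} + v_{4}  →  sig = (2; 1,1)

Signatures (|P|; sorted positive RHS coefficients), sorted:
{ (2; —),  (2; 1) ×4,  (2; 1,1) }


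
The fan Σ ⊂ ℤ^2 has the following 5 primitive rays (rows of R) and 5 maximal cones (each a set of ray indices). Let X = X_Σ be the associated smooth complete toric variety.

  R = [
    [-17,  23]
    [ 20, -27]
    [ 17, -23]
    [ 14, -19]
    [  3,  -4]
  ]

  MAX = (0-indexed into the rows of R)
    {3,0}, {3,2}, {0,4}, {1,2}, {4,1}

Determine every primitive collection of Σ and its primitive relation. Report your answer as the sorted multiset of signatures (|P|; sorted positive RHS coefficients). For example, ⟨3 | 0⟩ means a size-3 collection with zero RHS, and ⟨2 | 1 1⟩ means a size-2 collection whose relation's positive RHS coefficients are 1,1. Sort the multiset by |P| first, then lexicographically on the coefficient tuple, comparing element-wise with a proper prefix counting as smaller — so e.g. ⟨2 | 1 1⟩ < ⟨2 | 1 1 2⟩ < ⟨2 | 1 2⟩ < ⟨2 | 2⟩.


|primitive collections| = 5. Relations:

  P={0,2}:  v_{0} + v_{2} = 0  so sig = ⟨2 | 0⟩
  P={0,1}:  v_{0} + v_{1} = v_{4}  so sig = ⟨2 | 1⟩
  P={2,4}:  v_{2} + v_{4} = v_{1}  so sig = ⟨2 | 1⟩
  P={3,4}:  v_{3} + v_{4} = v_{2}  so sig = ⟨2 | 1⟩
  P={1,3}:  v_{1} + v_{3} = 2·v_{2}  so sig = ⟨2 | 2⟩

Sorted signature multiset PRS(X):
    |P|=2: 5 collections, coeffs (), (1), (1), (1), (2)


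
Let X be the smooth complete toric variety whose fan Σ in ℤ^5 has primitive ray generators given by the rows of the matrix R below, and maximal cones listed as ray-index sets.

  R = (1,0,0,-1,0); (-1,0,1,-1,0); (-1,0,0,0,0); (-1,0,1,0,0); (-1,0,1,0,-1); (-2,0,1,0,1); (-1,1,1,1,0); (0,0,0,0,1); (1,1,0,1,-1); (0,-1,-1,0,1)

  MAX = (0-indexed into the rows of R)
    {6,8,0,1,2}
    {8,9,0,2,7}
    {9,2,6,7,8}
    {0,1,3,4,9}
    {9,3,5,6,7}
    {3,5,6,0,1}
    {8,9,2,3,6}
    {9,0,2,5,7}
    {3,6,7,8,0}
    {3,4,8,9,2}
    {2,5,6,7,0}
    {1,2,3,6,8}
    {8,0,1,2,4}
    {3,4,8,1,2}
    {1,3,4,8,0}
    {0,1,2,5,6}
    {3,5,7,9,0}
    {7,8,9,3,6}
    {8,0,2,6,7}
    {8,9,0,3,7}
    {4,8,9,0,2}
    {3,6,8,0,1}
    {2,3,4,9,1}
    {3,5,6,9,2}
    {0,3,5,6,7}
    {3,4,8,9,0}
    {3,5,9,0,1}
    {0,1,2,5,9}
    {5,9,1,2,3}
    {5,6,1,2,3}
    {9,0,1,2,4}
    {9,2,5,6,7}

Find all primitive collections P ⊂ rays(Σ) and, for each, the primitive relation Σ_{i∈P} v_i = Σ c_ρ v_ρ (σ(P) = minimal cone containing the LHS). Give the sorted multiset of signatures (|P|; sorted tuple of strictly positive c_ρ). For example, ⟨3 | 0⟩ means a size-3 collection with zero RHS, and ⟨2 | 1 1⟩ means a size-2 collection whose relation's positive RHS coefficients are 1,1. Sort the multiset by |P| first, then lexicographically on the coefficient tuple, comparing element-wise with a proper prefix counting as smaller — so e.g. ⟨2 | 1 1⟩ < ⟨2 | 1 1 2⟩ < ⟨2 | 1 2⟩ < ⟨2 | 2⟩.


10 collections generate NE(X_Σ); each relation:

  {4,7}:  v_{4} + v_{7} = v_{3} ; sig = ⟨2 | 1⟩
  {5,8}:  v_{5} + v_{8} = v_{6} ; sig = ⟨2 | 1⟩
  {1,7}:  v_{1} + v_{7} = v_{0} + v_{5} ; sig = ⟨2 | 1 1⟩
  {4,6}:  v_{4} + v_{6} = v_{2} + 2·v_{3} + v_{8} ; sig = ⟨2 | 1 1 2⟩
  {4,5}:  v_{4} + v_{5} = v_{2} + 2·v_{3} ; sig = ⟨2 | 1 2⟩
  {1,8,9}:  v_{1} + v_{8} + v_{9} = 0 ; sig = ⟨3 | 0⟩
  {0,2,3}:  v_{0} + v_{2} + v_{3} = v_{1} ; sig = ⟨3 | 1⟩
  {0,6,9}:  v_{0} + v_{6} + v_{9} = v_{7} ; sig = ⟨3 | 1⟩
  {1,6,9}:  v_{1} + v_{6} + v_{9} = v_{5} ; sig = ⟨3 | 1⟩
  {2,3,7}:  v_{2} + v_{3} + v_{7} = v_{5} ; sig = ⟨3 | 1⟩

so the primitive-relation signature multiset is
{ ⟨2 | 1⟩ ×2,  ⟨2 | 1 1⟩,  ⟨2 | 1 1 2⟩,  ⟨2 | 1 2⟩,  ⟨3 | 0⟩,  ⟨3 | 1⟩ ×4 }


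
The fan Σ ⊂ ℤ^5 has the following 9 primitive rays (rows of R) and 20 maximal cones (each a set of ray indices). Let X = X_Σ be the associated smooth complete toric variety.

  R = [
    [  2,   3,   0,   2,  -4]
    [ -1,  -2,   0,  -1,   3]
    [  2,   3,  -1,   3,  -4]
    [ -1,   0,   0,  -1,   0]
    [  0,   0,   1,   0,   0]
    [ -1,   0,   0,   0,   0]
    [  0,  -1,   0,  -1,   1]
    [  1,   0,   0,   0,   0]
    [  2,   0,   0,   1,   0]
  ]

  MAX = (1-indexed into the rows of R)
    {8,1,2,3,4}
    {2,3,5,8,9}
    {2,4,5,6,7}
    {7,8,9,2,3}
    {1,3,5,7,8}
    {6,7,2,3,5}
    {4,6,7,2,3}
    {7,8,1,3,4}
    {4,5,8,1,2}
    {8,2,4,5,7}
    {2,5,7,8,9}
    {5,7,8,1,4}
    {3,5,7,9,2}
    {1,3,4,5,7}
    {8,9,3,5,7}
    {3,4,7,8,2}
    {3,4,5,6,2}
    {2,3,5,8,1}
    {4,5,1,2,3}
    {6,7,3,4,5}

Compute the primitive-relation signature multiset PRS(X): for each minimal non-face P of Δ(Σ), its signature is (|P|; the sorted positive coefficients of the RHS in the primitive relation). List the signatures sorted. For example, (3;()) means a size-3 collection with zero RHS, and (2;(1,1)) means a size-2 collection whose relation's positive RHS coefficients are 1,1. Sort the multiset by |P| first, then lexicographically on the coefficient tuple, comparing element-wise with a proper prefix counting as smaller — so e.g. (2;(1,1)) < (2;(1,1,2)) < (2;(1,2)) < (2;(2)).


Δ(Σ) — 9 vertices, 9 min non-faces:

  {6,8}:  v_{6} + v_{8} = 0  →  sig = (2;())
  {4,9}:  v_{4} + v_{9} = v_{8}  →  sig = (2;(1))
  {1,6}:  v_{1} + v_{6} = v_{3} + v_{4} + v_{5}  →  sig = (2;(1,1,1))
  {6,9}:  v_{6} + v_{9} = v_{2} + v_{3} + v_{5} + v_{7}  →  sig = (2;(1,1,1,1))
  {1,9}:  v_{1} + v_{9} = v_{3} + v_{5} + 2·v_{8}  →  sig = (2;(1,1,2))
  {1,2,7}:  v_{1} + v_{2} + v_{7} = v_{8}  →  sig = (3;(1))
  {3,4,5,8}:  v_{3} + v_{4} + v_{5} + v_{8} = v_{1}  →  sig = (4;(1))
  {2,3,4,5,7}:  v_{2} + v_{3} + v_{4} + v_{5} + v_{7} = 0  →  sig = (5;())
  {2,3,5,7,8}:  v_{2} + v_{3} + v_{5} + v_{7} + v_{8} = v_{9}  →  sig = (5;(1))

Hence PRS(X_Σ) =
    |P|=2: 5 collections, coeffs (), (1), (1,1,1), (1,1,1,1), (1,1,2)
    |P|=3: 1 collection, coeffs (1)
    |P|=4: 1 collection, coeffs (1)
    |P|=5: 2 collections, coeffs (), (1)


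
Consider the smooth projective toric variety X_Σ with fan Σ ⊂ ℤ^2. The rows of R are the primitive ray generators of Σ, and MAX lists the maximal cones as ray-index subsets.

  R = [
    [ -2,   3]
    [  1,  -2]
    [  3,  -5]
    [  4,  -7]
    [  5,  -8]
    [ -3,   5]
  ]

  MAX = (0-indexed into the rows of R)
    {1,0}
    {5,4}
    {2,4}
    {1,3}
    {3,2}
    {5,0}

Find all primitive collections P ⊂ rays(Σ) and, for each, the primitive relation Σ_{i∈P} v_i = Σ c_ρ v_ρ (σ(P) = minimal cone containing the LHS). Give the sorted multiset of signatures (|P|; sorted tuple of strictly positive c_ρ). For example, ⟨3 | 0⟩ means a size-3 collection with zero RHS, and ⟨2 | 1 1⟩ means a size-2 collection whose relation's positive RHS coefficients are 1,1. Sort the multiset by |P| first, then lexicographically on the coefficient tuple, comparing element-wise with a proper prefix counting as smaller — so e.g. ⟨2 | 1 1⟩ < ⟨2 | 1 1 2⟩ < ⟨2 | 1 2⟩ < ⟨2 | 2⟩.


Primitive collections (9):

  P={2,5}:  v_{2} + v_{5} = 0  →  sig = ⟨2 | 0⟩
  P={0,2}:  v_{0} + v_{2} = v_{1}  →  sig = ⟨2 | 1⟩
  P={0,4}:  v_{0} + v_{4} = v_{2}  →  sig = ⟨2 | 1⟩
  P={1,2}:  v_{1} + v_{2} = v_{3}  →  sig = ⟨2 | 1⟩
  P={1,5}:  v_{1} + v_{5} = v_{0}  →  sig = ⟨2 | 1⟩
  P={3,5}:  v_{3} + v_{5} = v_{1}  →  sig = ⟨2 | 1⟩
  P={0,3}:  v_{0} + v_{3} = 2·v_{1}  →  sig = ⟨2 | 2⟩
  P={1,4}:  v_{1} + v_{4} = 2·v_{2}  →  sig = ⟨2 | 2⟩
  P={3,4}:  v_{3} + v_{4} = 3·v_{2}  →  sig = ⟨2 | 3⟩

Sorted signature multiset PRS(X):
    |P|=2: 9 collections, coeffs (), (1), (1), (1), (1), (1), (2), (2), (3)


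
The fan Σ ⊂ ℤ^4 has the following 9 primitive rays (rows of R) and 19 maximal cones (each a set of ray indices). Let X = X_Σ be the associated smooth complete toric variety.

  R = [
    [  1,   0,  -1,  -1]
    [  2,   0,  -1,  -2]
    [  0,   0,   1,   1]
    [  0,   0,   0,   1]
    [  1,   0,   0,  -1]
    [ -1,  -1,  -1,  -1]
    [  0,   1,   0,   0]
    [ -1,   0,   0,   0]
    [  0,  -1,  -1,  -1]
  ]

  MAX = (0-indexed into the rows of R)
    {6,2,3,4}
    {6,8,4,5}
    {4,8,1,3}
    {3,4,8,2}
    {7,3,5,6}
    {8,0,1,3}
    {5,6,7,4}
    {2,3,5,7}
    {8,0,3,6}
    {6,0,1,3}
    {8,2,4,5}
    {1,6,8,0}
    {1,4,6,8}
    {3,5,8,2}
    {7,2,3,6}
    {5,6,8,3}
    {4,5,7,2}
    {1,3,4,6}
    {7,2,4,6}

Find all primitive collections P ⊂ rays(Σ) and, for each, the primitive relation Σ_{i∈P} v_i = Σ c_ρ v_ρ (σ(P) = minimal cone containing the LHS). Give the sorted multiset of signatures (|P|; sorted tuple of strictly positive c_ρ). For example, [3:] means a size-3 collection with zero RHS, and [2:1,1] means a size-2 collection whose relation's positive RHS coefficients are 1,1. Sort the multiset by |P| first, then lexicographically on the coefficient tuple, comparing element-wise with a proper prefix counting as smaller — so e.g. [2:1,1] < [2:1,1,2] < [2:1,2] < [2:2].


Δ(Σ) — 9 vertices, 14 min non-faces:

  P = {0,4}:  v_{0} + v_{4} = v_{1}  ⇒ sig = [2:1]
  P = {7,8}:  v_{7} + v_{8} = v_{5}  ⇒ sig = [2:1]
  P = {0,2}:  v_{0} + v_{2} = v_{3} + v_{4}  ⇒ sig = [2:1,1]
  P = {0,7}:  v_{0} + v_{7} = v_{6} + v_{8}  ⇒ sig = [2:1,1]
  P = {1,7}:  v_{1} + v_{7} = v_{4} + v_{6} + v_{8}  ⇒ sig = [2:1,1,1]
  P = {1,5}:  v_{1} + v_{5} = v_{4} + v_{6} + 2·v_{8}  ⇒ sig = [2:1,1,2]
  P = {0,5}:  v_{0} + v_{5} = v_{6} + 2·v_{8}  ⇒ sig = [2:1,2]
  P = {1,2}:  v_{1} + v_{2} = v_{3} + 2·v_{4}  ⇒ sig = [2:1,2]
  P = {2,6,8}:  v_{2} + v_{6} + v_{8} = 0  ⇒ sig = [3:]
  P = {3,4,7}:  v_{3} + v_{4} + v_{7} = 0  ⇒ sig = [3:]
  P = {2,5,6}:  v_{2} + v_{5} + v_{6} = v_{7}  ⇒ sig = [3:1]
  P = {3,4,5}:  v_{3} + v_{4} + v_{5} = v_{8}  ⇒ sig = [3:1]
  P = {3,4,6,8}:  v_{3} + v_{4} + v_{6} + v_{8} = v_{0}  ⇒ sig = [4:1]
  P = {1,3,6,8}:  v_{1} + v_{3} + v_{6} + v_{8} = 2·v_{0}  ⇒ sig = [4:2]

so the primitive-relation signature multiset is
    [2:1]
    [2:1]
    [2:1,1]
    [2:1,1]
    [2:1,1,1]
    [2:1,1,2]
    [2:1,2]
    [2:1,2]
    [3:]
    [3:]
    [3:1]
    [3:1]
    [4:1]
    [4:2]


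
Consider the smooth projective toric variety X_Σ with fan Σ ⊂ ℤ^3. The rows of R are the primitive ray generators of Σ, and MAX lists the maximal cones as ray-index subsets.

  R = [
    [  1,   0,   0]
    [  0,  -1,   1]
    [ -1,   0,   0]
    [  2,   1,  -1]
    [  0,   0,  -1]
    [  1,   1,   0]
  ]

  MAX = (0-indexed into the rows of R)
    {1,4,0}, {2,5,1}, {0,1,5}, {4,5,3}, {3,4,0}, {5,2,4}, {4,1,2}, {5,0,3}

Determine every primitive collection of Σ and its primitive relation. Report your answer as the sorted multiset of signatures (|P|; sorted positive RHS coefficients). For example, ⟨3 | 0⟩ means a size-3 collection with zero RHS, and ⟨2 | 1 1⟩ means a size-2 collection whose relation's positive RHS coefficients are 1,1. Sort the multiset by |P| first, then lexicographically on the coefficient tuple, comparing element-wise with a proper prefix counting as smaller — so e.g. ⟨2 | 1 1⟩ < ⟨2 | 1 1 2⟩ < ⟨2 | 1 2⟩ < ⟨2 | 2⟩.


5 minimal non-faces of Δ(Σ) (on 6 rays):

  • {0,2}:  v_{0} + v_{2} = 0 — sig = ⟨2 | 0⟩
  • {2,3}:  v_{2} + v_{3} = v_{4} + v_{5} — sig = ⟨2 | 1 1⟩
  • {1,3}:  v_{1} + v_{3} = 2·v_{0} — sig = ⟨2 | 2⟩
  • {0,4,5}:  v_{0} + v_{4} + v_{5} = v_{3} — sig = ⟨3 | 1⟩
  • {1,4,5}:  v_{1} + v_{4} + v_{5} = v_{0} — sig = ⟨3 | 1⟩

Signatures (|P|; sorted positive RHS coefficients), sorted:
[⟨2 | 0⟩, ⟨2 | 1 1⟩, ⟨2 | 2⟩, ⟨3 | 1⟩, ⟨3 | 1⟩]
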